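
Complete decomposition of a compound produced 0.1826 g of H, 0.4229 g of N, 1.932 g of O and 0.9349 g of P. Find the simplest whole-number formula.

Moles — H: 0.1826 / 1.008 = 0.1812 mol; N: 0.4229 / 14.01 = 0.03019 mol; O: 1.932 / 16.00 = 0.1207 mol; P: 0.9349 / 30.97 = 0.03019 mol
Divide by the smallest (0.03019 mol N): H 6.001, N 1.000, O 4.000, P 1.000
→ H6NO4P

H6NO4P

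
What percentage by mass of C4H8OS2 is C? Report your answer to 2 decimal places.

35.26%

Molar mass = 4(12.01) + 8(1.008) + 1(16.00) + 2(32.07) = 136.244 g/mol
Mass of C per mole = 4 × 12.01 = 48.040 g
% C = 48.040 / 136.244 × 100 = 35.26%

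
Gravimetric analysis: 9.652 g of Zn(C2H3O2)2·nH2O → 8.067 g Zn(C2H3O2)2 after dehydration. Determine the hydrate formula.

Mass of water lost = 9.652 − 8.067 = 1.585 g → 1.585 / 18.02 = 0.08796 mol H2O
Molar mass of Zn(C2H3O2)2 = 183.47 g/mol → mol Zn(C2H3O2)2 = 8.067 / 183.47 = 0.04397
n = 0.08796 / 0.04397 = 2.00 ≈ 2 → Zn(C2H3O2)2·2H2O

Zn(C2H3O2)2·2H2O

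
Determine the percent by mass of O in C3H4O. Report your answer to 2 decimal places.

28.54%

Molar mass = 3(12.01) + 4(1.008) + 1(16.00) = 56.062 g/mol
Mass of O per mole = 1 × 16.00 = 16.000 g
% O = 16.000 / 56.062 × 100 = 28.54%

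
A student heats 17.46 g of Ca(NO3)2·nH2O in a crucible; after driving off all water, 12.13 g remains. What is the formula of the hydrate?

Ca(NO3)2·4H2O

Mass of water lost = 17.46 − 12.13 = 5.33 g → 5.33 / 18.02 = 0.2958 mol H2O
Molar mass of Ca(NO3)2 = 164.10 g/mol → mol Ca(NO3)2 = 12.13 / 164.10 = 0.07392
n = 0.2958 / 0.07392 = 4.00 ≈ 4 → Ca(NO3)2·4H2O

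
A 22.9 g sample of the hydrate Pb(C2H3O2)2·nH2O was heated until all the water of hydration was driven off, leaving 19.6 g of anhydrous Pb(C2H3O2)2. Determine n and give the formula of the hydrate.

Pb(C2H3O2)2·3H2O

Mass of water lost = 22.9 − 19.6 = 3.3 g → 3.3 / 18.02 = 0.1831 mol H2O
Molar mass of Pb(C2H3O2)2 = 325.29 g/mol → mol Pb(C2H3O2)2 = 19.6 / 325.29 = 0.06025
n = 0.1831 / 0.06025 = 3.04 ≈ 3 → Pb(C2H3O2)2·3H2O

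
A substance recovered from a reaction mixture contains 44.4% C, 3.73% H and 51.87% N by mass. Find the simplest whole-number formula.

Assume 100 g: 44.4 g C, 3.73 g H, 51.87 g N.
Moles — C: 44.4 / 12.01 = 3.697 mol; H: 3.73 / 1.008 = 3.7 mol; N: 51.87 / 14.01 = 3.702 mol
Smallest is C at 3.697 mol; normalising gives C 1.000, H 1.001, N 1.001
≈ 1:1:1 → CHN

CHN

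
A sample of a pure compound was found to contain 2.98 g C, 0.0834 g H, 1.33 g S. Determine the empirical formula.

C6H2S

C: 2.98 g ÷ 12.01 g/mol = 0.2481 mol
H: 0.0834 g ÷ 1.008 g/mol = 0.08274 mol
S: 1.33 g ÷ 32.07 g/mol = 0.04147 mol
Ratios (÷ 0.04147): C 5.983, H 1.995, S 1.000
Ratio ≈ 6:2:1, so the empirical formula is C6H2S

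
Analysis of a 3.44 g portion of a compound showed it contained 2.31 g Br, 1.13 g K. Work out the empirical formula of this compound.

BrK

Moles — Br: 2.31 / 79.90 = 0.02891 mol; K: 1.13 / 39.10 = 0.0289 mol
Ratios (÷ 0.0289): Br 1.000, K 1.000
Ratio ≈ 1:1, so the empirical formula is BrK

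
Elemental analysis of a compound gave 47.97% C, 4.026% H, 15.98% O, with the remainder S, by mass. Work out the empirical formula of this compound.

C4H4OS

Assume 100 g: 47.97 g C, 4.026 g H, 15.98 g O, 32.024 g S.
C: 47.97 g ÷ 12.01 g/mol = 3.994 mol
H: 4.026 g ÷ 1.008 g/mol = 3.994 mol
O: 15.98 g ÷ 16.00 g/mol = 0.9988 mol
S: 32.024 g ÷ 32.07 g/mol = 0.9986 mol
Divide by the smallest (0.9986 mol S): C 4.000, H 4.000, O 1.000, S 1.000
≈ 4:4:1:1 → C4H4OS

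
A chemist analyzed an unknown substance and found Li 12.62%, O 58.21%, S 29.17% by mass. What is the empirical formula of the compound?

Li2O4S

Assume 100 g: 12.62 g Li, 58.21 g O, 29.17 g S.
Li: 12.62 g ÷ 6.94 g/mol = 1.818 mol
O: 58.21 g ÷ 16.00 g/mol = 3.638 mol
S: 29.17 g ÷ 32.07 g/mol = 0.9096 mol
Smallest is S at 0.9096 mol; normalising gives Li 1.999, O 4.000, S 1.000
→ Li2O4S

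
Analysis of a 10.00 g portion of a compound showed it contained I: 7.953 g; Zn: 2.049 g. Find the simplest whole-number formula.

I2Zn

Moles — I: 7.953 / 126.90 = 0.06267 mol; Zn: 2.049 / 65.38 = 0.03134 mol
Smallest is Zn at 0.03134 mol; normalising gives I 2.000, Zn 1.000
Ratio ≈ 2:1, so the empirical formula is I2Zn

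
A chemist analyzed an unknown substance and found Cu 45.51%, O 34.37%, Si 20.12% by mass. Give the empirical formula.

CuO3Si

Assume 100 g: 45.51 g Cu, 34.37 g O, 20.12 g Si.
Cu: 45.51 g ÷ 63.55 g/mol = 0.7161 mol
O: 34.37 g ÷ 16.00 g/mol = 2.148 mol
Si: 20.12 g ÷ 28.09 g/mol = 0.7163 mol
Ratios (÷ 0.7161): Cu 1.000, O 3.000, Si 1.000
≈ 1:3:1 → CuO3Si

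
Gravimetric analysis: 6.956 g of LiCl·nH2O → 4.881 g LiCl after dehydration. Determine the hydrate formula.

Mass of water lost = 6.956 − 4.881 = 2.075 g → 2.075 / 18.02 = 0.1151 mol H2O
Molar mass of LiCl = 42.39 g/mol → mol LiCl = 4.881 / 42.39 = 0.1151
n = 0.1151 / 0.1151 = 1.00 ≈ 1 → LiCl·H2O

LiCl·H2O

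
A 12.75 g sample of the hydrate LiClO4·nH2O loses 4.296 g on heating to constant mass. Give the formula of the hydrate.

LiClO4·3H2O

Mass of anhydrous LiClO4 = 12.75 − 4.296 = 8.454 g
mol H2O = 4.296 / 18.02 = 0.2384
Molar mass of LiClO4 = 106.39 g/mol → mol LiClO4 = 8.454 / 106.39 = 0.07946
n = 0.2384 / 0.07946 = 3.00 ≈ 3 → LiClO4·3H2O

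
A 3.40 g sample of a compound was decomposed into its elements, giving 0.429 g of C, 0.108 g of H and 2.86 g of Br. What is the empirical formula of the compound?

Moles — C: 0.429 / 12.01 = 0.03572 mol; H: 0.108 / 1.008 = 0.1071 mol; Br: 2.86 / 79.90 = 0.03579 mol
Smallest is C at 0.03572 mol; normalising gives C 1.000, H 3.000, Br 1.002
Ratio ≈ 1:3:1, so the empirical formula is CH3Br

CH3Br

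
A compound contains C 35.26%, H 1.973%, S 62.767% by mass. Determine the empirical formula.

Assume 100 g: 35.26 g C, 1.973 g H, 62.767 g S.
Moles — C: 35.26 / 12.01 = 2.936 mol; H: 1.973 / 1.008 = 1.957 mol; S: 62.767 / 32.07 = 1.957 mol
Ratios (÷ 1.957): C 1.500, H 1.000, S 1.000
×2: C 3.00, H 2.00, S 2.00 → C3H2S2

C3H2S2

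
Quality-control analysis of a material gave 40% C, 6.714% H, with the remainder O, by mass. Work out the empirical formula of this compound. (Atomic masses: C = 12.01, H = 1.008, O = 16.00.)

CH2O

Assume 100 g: 40 g C, 6.714 g H, 53.286 g O.
n(C) = 40/12.01 = 3.331, n(H) = 6.714/1.008 = 6.661, n(O) = 53.286/16.00 = 3.33
Ratios (÷ 3.33): C 1.000, H 2.000, O 1.000
Ratio ≈ 1:2:1, so the empirical formula is CH2O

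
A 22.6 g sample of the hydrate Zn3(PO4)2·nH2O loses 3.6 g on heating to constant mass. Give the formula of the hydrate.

Mass of anhydrous Zn3(PO4)2 = 22.6 − 3.6 = 19 g
mol H2O = 3.6 / 18.02 = 0.1998
Molar mass of Zn3(PO4)2 = 386.08 g/mol → mol Zn3(PO4)2 = 19 / 386.08 = 0.04921
n = 0.1998 / 0.04921 = 4.06 ≈ 4 → Zn3(PO4)2·4H2O

Zn3(PO4)2·4H2O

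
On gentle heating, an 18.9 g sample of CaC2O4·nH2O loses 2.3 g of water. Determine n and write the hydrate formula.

CaC2O4·H2O

Mass of anhydrous CaC2O4 = 18.9 − 2.3 = 16.6 g
mol H2O = 2.3 / 18.02 = 0.1276
Molar mass of CaC2O4 = 128.10 g/mol → mol CaC2O4 = 16.6 / 128.10 = 0.1296
n = 0.1276 / 0.1296 = 0.98 ≈ 1 → CaC2O4·H2O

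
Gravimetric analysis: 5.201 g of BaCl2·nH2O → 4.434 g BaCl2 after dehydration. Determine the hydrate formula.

BaCl2·2H2O

Mass of water lost = 5.201 − 4.434 = 0.767 g → 0.767 / 18.02 = 0.04256 mol H2O
Molar mass of BaCl2 = 208.23 g/mol → mol BaCl2 = 4.434 / 208.23 = 0.02129
n = 0.04256 / 0.02129 = 2.00 ≈ 2 → BaCl2·2H2O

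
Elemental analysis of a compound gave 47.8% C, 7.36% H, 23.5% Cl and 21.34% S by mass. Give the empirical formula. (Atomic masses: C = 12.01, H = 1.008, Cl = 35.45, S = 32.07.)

Assume 100 g: 47.8 g C, 7.36 g H, 23.5 g Cl, 21.34 g S.
Moles — C: 47.8 / 12.01 = 3.98 mol; H: 7.36 / 1.008 = 7.302 mol; Cl: 23.5 / 35.45 = 0.6629 mol; S: 21.34 / 32.07 = 0.6654 mol
Divide by the smallest (0.6629 mol Cl): C 6.004, H 11.015, Cl 1.000, S 1.004
≈ 6:11:1:1 → C6H11ClS

C6H11ClS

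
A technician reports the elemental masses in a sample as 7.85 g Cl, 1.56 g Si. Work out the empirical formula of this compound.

Cl4Si

Moles — Cl: 7.85 / 35.45 = 0.2214 mol; Si: 1.56 / 28.09 = 0.05554 mol
Smallest is Si at 0.05554 mol; normalising gives Cl 3.987, Si 1.000
Ratio ≈ 4:1, so the empirical formula is Cl4Si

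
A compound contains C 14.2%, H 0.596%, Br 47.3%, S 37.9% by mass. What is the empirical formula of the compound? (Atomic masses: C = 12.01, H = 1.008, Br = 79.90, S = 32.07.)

Assume 100 g: 14.2 g C, 0.596 g H, 47.3 g Br, 37.9 g S.
C: 14.2 g ÷ 12.01 g/mol = 1.182 mol
H: 0.596 g ÷ 1.008 g/mol = 0.5913 mol
Br: 47.3 g ÷ 79.90 g/mol = 0.592 mol
S: 37.9 g ÷ 32.07 g/mol = 1.182 mol
Divide by the smallest (0.5913 mol H): C 2.000, H 1.000, Br 1.001, S 1.999
Ratio ≈ 2:1:1:2, so the empirical formula is C2HBrS2

C2HBrS2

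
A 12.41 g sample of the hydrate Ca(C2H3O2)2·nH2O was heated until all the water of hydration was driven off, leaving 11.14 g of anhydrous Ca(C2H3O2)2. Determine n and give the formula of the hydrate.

Ca(C2H3O2)2·H2O

Mass of water lost = 12.41 − 11.14 = 1.27 g → 1.27 / 18.02 = 0.07048 mol H2O
Molar mass of Ca(C2H3O2)2 = 158.17 g/mol → mol Ca(C2H3O2)2 = 11.14 / 158.17 = 0.07043
n = 0.07048 / 0.07043 = 1.00 ≈ 1 → Ca(C2H3O2)2·H2O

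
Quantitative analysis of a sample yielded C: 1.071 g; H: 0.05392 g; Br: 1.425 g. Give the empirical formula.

Moles — C: 1.071 / 12.01 = 0.08918 mol; H: 0.05392 / 1.008 = 0.05349 mol; Br: 1.425 / 79.90 = 0.01783 mol
Smallest is Br at 0.01783 mol; normalising gives C 5.000, H 2.999, Br 1.000
→ C5H3Br

C5H3Br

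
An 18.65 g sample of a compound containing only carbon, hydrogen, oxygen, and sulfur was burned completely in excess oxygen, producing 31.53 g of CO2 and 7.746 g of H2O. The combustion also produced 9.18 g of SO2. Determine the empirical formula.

mol C = 31.53 / 44.01 = 0.7164; mass C = 0.7164 × 12.01 = 8.604 g
mol H = 2 × (7.746 / 18.02) = 0.8597; mass H = 0.8597 × 1.008 = 0.8666 g
mol S = 9.18 / 64.07 = 0.1433; mass S = 4.595 g
mass O = 18.65 − (14.07) = 4.584 g → mol O = 0.2865
Smallest is S at 0.1433 mol; normalising gives C 5.000, H 6.000, O 2.000, S 1.000
→ C5H6O2S

C5H6O2S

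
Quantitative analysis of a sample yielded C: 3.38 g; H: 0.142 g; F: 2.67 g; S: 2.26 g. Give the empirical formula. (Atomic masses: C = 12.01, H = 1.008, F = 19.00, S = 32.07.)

C4H2F2S

n(C) = 3.38/12.01 = 0.2814, n(H) = 0.142/1.008 = 0.1409, n(F) = 2.67/19.00 = 0.1405, n(S) = 2.26/32.07 = 0.07047
Divide by the smallest (0.07047 mol S): C 3.994, H 1.999, F 1.994, S 1.000
≈ 4:2:2:1 → C4H2F2S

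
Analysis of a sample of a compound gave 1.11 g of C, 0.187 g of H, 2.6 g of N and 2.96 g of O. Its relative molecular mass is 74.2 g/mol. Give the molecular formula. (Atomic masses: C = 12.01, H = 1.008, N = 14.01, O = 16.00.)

n(C) = 1.11/12.01 = 0.09242, n(H) = 0.187/1.008 = 0.1855, n(N) = 2.6/14.01 = 0.1856, n(O) = 2.96/16.00 = 0.185
Divide by the smallest (0.09242 mol C): C 1.000, H 2.007, N 2.008, O 2.002
≈ 1:2:2:2 → CH2N2O2
Empirical-formula mass = 74.05 g/mol
n = 74.2 / 74.05 = 1.00 ≈ 1
Molecular formula = empirical formula = CH2N2O2

CH2N2O2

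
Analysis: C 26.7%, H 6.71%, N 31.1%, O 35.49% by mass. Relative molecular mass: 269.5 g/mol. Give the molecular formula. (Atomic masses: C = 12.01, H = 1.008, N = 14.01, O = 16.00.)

Assume 100 g: 26.7 g C, 6.71 g H, 31.1 g N, 35.49 g O.
n(C) = 26.7/12.01 = 2.223, n(H) = 6.71/1.008 = 6.657, n(N) = 31.1/14.01 = 2.22, n(O) = 35.49/16.00 = 2.218
Smallest is O at 2.218 mol; normalising gives C 1.002, H 3.001, N 1.001, O 1.000
Ratio ≈ 1:3:1:1, so the empirical formula is CH3NO
Empirical-formula mass = 45.04 g/mol
n = 269.5 / 45.04 = 5.98 ≈ 6
Molecular formula = (CH3NO)×6 = C6H18N6O6

C6H18N6O6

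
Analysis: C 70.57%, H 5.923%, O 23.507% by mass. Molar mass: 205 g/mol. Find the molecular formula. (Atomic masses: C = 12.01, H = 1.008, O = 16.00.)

C12H12O3

Assume 100 g: 70.57 g C, 5.923 g H, 23.507 g O.
Moles — C: 70.57 / 12.01 = 5.876 mol; H: 5.923 / 1.008 = 5.876 mol; O: 23.507 / 16.00 = 1.469 mol
Ratios (÷ 1.469): C 3.999, H 3.999, O 1.000
Ratio ≈ 4:4:1, so the empirical formula is C4H4O
Empirical-formula mass = 68.07 g/mol
n = 205 / 68.07 = 3.01 ≈ 3
Molecular formula = (C4H4O)×3 = C12H12O3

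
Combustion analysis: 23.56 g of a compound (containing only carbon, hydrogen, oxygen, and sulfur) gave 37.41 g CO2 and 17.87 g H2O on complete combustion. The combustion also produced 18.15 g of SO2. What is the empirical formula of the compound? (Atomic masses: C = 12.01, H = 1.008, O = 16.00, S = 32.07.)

mol C = 37.41 / 44.01 = 0.8500; mass C = 0.8500 × 12.01 = 10.21 g
mol H = 2 × (17.87 / 18.02) = 1.983; mass H = 1.983 × 1.008 = 1.999 g
mol S = 18.15 / 64.07 = 0.2833; mass S = 9.085 g
mass O = 23.56 − (21.29) = 2.267 g → mol O = 0.1417
Ratios (÷ 0.1417): C 5.999, H 13.998, O 1.000, S 1.999
≈ 6:14:1:2 → C6H14OS2

C6H14OS2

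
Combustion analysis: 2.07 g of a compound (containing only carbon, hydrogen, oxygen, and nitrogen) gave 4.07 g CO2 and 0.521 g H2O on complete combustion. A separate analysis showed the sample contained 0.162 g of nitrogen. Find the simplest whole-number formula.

C8H5NO4

mol C = 4.07 / 44.01 = 0.09248; mass C = 0.09248 × 12.01 = 1.111 g
mol H = 2 × (0.521 / 18.02) = 0.05782; mass H = 0.05782 × 1.008 = 0.05829 g
mol N = 0.162 / 14.01 = 0.01156
mass O = 2.07 − (1.331) = 0.7390 g → mol O = 0.04619
Ratios (÷ 0.01156): C 7.998, H 5.001, N 1.000, O 3.995
→ C8H5NO4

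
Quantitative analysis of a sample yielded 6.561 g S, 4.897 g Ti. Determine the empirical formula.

S2Ti

n(S) = 6.561/32.07 = 0.2046, n(Ti) = 4.897/47.87 = 0.1023
Smallest is Ti at 0.1023 mol; normalising gives S 2.000, Ti 1.000
≈ 2:1 → S2Ti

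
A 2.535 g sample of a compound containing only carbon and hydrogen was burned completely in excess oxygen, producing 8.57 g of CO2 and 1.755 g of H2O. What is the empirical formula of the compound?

CH

mol C = 8.57 / 44.01 = 0.1947; mass C = 0.1947 × 12.01 = 2.339 g
mol H = 2 × (1.755 / 18.02) = 0.1948; mass H = 0.1948 × 1.008 = 0.1963 g
Divide by the smallest (0.1947 mol C): C 1.000, H 1.000
≈ 1:1 → CH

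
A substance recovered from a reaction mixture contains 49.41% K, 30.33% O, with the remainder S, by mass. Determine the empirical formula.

Assume 100 g: 49.41 g K, 30.33 g O, 20.26 g S.
K: 49.41 g ÷ 39.10 g/mol = 1.264 mol
O: 30.33 g ÷ 16.00 g/mol = 1.896 mol
S: 20.26 g ÷ 32.07 g/mol = 0.6317 mol
Ratios (÷ 0.6317): K 2.000, O 3.001, S 1.000
Ratio ≈ 2:3:1, so the empirical formula is K2O3S

K2O3S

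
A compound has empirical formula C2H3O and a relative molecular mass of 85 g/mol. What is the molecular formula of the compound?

Empirical-formula mass = 43.04 g/mol
n = 85 / 43.04 = 1.97 ≈ 2
Molecular formula = (C2H3O)2 = C4H6O2

C4H6O2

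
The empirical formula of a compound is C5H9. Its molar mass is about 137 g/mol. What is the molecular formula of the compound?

Empirical-formula mass = 69.12 g/mol
n = 137 / 69.12 = 1.98 ≈ 2
Molecular formula = (C5H9)2 = C10H18

C10H18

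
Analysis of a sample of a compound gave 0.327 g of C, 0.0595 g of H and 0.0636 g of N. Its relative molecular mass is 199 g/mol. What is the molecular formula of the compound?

C12H26N2

C: 0.327 g ÷ 12.01 g/mol = 0.02723 mol
H: 0.0595 g ÷ 1.008 g/mol = 0.05903 mol
N: 0.0636 g ÷ 14.01 g/mol = 0.00454 mol
Ratios (÷ 0.00454): C 5.998, H 13.003, N 1.000
→ C6H13N
Empirical-formula mass = 99.17 g/mol
n = 199 / 99.17 = 2.01 ≈ 2
Molecular formula = (C6H13N)×2 = C12H26N2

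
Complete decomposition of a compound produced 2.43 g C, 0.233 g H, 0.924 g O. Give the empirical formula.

C7H8O2

Moles — C: 2.43 / 12.01 = 0.2023 mol; H: 0.233 / 1.008 = 0.2312 mol; O: 0.924 / 16.00 = 0.05775 mol
Divide by the smallest (0.05775 mol O): C 3.504, H 4.003, O 1.000
×2: C 7.01, H 8.01, O 2.00 → C7H8O2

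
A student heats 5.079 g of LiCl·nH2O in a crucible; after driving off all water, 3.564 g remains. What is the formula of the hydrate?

LiCl·H2O

Mass of water lost = 5.079 − 3.564 = 1.515 g → 1.515 / 18.02 = 0.08407 mol H2O
Molar mass of LiCl = 42.39 g/mol → mol LiCl = 3.564 / 42.39 = 0.08408
n = 0.08407 / 0.08408 = 1.00 ≈ 1 → LiCl·H2O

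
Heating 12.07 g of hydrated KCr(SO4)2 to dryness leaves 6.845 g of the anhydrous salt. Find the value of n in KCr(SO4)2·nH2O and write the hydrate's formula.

Mass of water lost = 12.07 − 6.845 = 5.225 g → 5.225 / 18.02 = 0.29 mol H2O
Molar mass of KCr(SO4)2 = 283.24 g/mol → mol KCr(SO4)2 = 6.845 / 283.24 = 0.02417
n = 0.29 / 0.02417 = 12.00 ≈ 12 → KCr(SO4)2·12H2O

KCr(SO4)2·12H2O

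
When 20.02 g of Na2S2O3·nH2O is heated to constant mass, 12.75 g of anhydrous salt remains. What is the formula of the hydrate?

Mass of water lost = 20.02 − 12.75 = 7.27 g → 7.27 / 18.02 = 0.4034 mol H2O
Molar mass of Na2S2O3 = 158.12 g/mol → mol Na2S2O3 = 12.75 / 158.12 = 0.08063
n = 0.4034 / 0.08063 = 5.00 ≈ 5 → Na2S2O3·5H2O

Na2S2O3·5H2O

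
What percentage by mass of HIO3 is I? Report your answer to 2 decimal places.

Molar mass = 1(1.008) + 1(126.90) + 3(16.00) = 175.908 g/mol
Mass of I per mole = 1 × 126.90 = 126.900 g
% I = 126.900 / 175.908 × 100 = 72.14%

72.14%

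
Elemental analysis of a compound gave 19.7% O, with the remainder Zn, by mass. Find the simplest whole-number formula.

Assume 100 g: 19.7 g O, 80.3 g Zn.
O: 19.7 g ÷ 16.00 g/mol = 1.231 mol
Zn: 80.3 g ÷ 65.38 g/mol = 1.228 mol
Smallest is Zn at 1.228 mol; normalising gives O 1.002, Zn 1.000
≈ 1:1 → OZn

OZn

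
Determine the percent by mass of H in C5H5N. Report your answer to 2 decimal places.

Molar mass = 5(12.01) + 5(1.008) + 1(14.01) = 79.100 g/mol
Mass of H per mole = 5 × 1.008 = 5.040 g
% H = 5.040 / 79.100 × 100 = 6.37%

6.37%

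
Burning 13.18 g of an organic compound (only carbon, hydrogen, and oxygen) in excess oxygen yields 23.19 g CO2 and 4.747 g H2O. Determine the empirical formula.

mol C = 23.19 / 44.01 = 0.5269; mass C = 0.5269 × 12.01 = 6.328 g
mol H = 2 × (4.747 / 18.02) = 0.5269; mass H = 0.5269 × 1.008 = 0.5311 g
mass O = 13.18 − (6.859) = 6.321 g → mol O = 0.3950
Ratios (÷ 0.395): C 1.334, H 1.334, O 1.000
×3: C 4.00, H 4.00, O 3.00 → C4H4O3

C4H4O3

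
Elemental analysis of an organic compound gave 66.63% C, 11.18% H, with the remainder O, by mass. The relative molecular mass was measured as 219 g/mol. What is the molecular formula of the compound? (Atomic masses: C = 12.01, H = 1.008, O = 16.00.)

C12H24O3

Assume 100 g: 66.63 g C, 11.18 g H, 22.19 g O.
C: 66.63 g ÷ 12.01 g/mol = 5.548 mol
H: 11.18 g ÷ 1.008 g/mol = 11.09 mol
O: 22.19 g ÷ 16.00 g/mol = 1.387 mol
Smallest is O at 1.387 mol; normalising gives C 4.000, H 7.997, O 1.000
→ C4H8O
Empirical-formula mass = 72.10 g/mol
n = 219 / 72.10 = 3.04 ≈ 3
Molecular formula = (C4H8O)×3 = C12H24O3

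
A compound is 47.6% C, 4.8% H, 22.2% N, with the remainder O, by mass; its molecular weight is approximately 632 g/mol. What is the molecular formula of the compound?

Assume 100 g: 47.6 g C, 4.8 g H, 22.2 g N, 25.4 g O.
Moles — C: 47.6 / 12.01 = 3.963 mol; H: 4.8 / 1.008 = 4.762 mol; N: 22.2 / 14.01 = 1.585 mol; O: 25.4 / 16.00 = 1.587 mol
Ratios (÷ 1.585): C 2.501, H 3.005, N 1.000, O 1.002
×2: C 5.00, H 6.01, N 2.00, O 2.00 → C5H6N2O2
Empirical-formula mass = 126.12 g/mol
n = 632 / 126.12 = 5.01 ≈ 5
Molecular formula = (C5H6N2O2)×5 = C25H30N10O10

C25H30N10O10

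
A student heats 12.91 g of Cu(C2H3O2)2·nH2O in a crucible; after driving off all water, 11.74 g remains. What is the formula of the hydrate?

Mass of water lost = 12.91 − 11.74 = 1.17 g → 1.17 / 18.02 = 0.06493 mol H2O
Molar mass of Cu(C2H3O2)2 = 181.64 g/mol → mol Cu(C2H3O2)2 = 11.74 / 181.64 = 0.06463
n = 0.06493 / 0.06463 = 1.00 ≈ 1 → Cu(C2H3O2)2·H2O

Cu(C2H3O2)2·H2O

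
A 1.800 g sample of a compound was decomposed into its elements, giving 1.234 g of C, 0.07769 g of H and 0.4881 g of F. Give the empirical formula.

n(C) = 1.234/12.01 = 0.1027, n(H) = 0.07769/1.008 = 0.07707, n(F) = 0.4881/19.00 = 0.02569
Smallest is F at 0.02569 mol; normalising gives C 4.000, H 3.000, F 1.000
≈ 4:3:1 → C4H3F

C4H3F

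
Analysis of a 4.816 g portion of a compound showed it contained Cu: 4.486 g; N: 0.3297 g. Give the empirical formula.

Cu: 4.486 g ÷ 63.55 g/mol = 0.07059 mol
N: 0.3297 g ÷ 14.01 g/mol = 0.02353 mol
Ratios (÷ 0.02353): Cu 3.000, N 1.000
→ Cu3N

Cu3N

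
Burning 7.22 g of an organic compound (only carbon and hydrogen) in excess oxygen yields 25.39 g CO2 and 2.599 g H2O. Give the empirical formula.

C2H

mol C = 25.39 / 44.01 = 0.5769; mass C = 0.5769 × 12.01 = 6.929 g
mol H = 2 × (2.599 / 18.02) = 0.2885; mass H = 0.2885 × 1.008 = 0.2908 g
Divide by the smallest (0.2885 mol H): C 2.000, H 1.000
→ C2H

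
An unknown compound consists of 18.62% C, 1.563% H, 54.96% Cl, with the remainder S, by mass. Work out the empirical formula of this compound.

Assume 100 g: 18.62 g C, 1.563 g H, 54.96 g Cl, 24.857 g S.
C: 18.62 g ÷ 12.01 g/mol = 1.55 mol
H: 1.563 g ÷ 1.008 g/mol = 1.551 mol
Cl: 54.96 g ÷ 35.45 g/mol = 1.55 mol
S: 24.857 g ÷ 32.07 g/mol = 0.7751 mol
Divide by the smallest (0.7751 mol S): C 2.000, H 2.001, Cl 2.000, S 1.000
≈ 2:2:2:1 → C2H2Cl2S

C2H2Cl2S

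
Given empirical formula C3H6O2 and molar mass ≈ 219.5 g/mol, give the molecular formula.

C9H18O6

Empirical-formula mass = 74.08 g/mol
n = 219.5 / 74.08 = 2.96 ≈ 3
Molecular formula = (C3H6O2)3 = C9H18O6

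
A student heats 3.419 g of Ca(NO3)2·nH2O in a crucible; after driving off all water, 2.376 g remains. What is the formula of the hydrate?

Mass of water lost = 3.419 − 2.376 = 1.043 g → 1.043 / 18.02 = 0.05788 mol H2O
Molar mass of Ca(NO3)2 = 164.10 g/mol → mol Ca(NO3)2 = 2.376 / 164.10 = 0.01448
n = 0.05788 / 0.01448 = 4.00 ≈ 4 → Ca(NO3)2·4H2O

Ca(NO3)2·4H2O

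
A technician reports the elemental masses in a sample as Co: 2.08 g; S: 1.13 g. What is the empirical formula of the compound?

Co: 2.08 g ÷ 58.93 g/mol = 0.0353 mol
S: 1.13 g ÷ 32.07 g/mol = 0.03524 mol
Ratios (÷ 0.03524): Co 1.002, S 1.000
→ CoS

CoS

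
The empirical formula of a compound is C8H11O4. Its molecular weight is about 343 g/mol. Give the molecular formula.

C16H22O8

Empirical-formula mass = 171.17 g/mol
n = 343 / 171.17 = 2.00 ≈ 2
Molecular formula = (C8H11O4)2 = C16H22O8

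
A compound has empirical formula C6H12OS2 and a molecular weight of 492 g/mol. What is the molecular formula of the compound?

C18H36O3S6

Empirical-formula mass = 164.30 g/mol
n = 492 / 164.30 = 2.99 ≈ 3
Molecular formula = (C6H12OS2)3 = C18H36O3S6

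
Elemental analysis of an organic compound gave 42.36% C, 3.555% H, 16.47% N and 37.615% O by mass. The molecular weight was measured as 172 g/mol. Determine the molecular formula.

C6H6N2O4

Assume 100 g: 42.36 g C, 3.555 g H, 16.47 g N, 37.615 g O.
n(C) = 42.36/12.01 = 3.527, n(H) = 3.555/1.008 = 3.527, n(N) = 16.47/14.01 = 1.176, n(O) = 37.615/16.00 = 2.351
Ratios (÷ 1.176): C 3.000, H 3.000, N 1.000, O 2.000
≈ 3:3:1:2 → C3H3NO2
Empirical-formula mass = 85.06 g/mol
n = 172 / 85.06 = 2.02 ≈ 2
Molecular formula = (C3H3NO2)×2 = C6H6N2O4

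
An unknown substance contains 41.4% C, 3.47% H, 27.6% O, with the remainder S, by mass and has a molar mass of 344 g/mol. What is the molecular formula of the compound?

Assume 100 g: 41.4 g C, 3.47 g H, 27.6 g O, 27.53 g S.
Moles — C: 41.4 / 12.01 = 3.447 mol; H: 3.47 / 1.008 = 3.442 mol; O: 27.6 / 16.00 = 1.725 mol; S: 27.53 / 32.07 = 0.8584 mol
Smallest is S at 0.8584 mol; normalising gives C 4.016, H 4.010, O 2.009, S 1.000
Ratio ≈ 4:4:2:1, so the empirical formula is C4H4O2S
Empirical-formula mass = 116.14 g/mol
n = 344 / 116.14 = 2.96 ≈ 3
Molecular formula = (C4H4O2S)×3 = C12H12O6S3

C12H12O6S3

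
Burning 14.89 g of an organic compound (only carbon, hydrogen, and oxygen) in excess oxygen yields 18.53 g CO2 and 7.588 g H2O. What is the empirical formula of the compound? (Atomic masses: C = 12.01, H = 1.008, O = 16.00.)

mol C = 18.53 / 44.01 = 0.4210; mass C = 0.4210 × 12.01 = 5.057 g
mol H = 2 × (7.588 / 18.02) = 0.8422; mass H = 0.8422 × 1.008 = 0.8489 g
mass O = 14.89 − (5.906) = 8.984 g → mol O = 0.5615
Ratios (÷ 0.421): C 1.000, H 2.000, O 1.334
×3: C 3.00, H 6.00, O 4.00 → C3H6O4

C3H6O4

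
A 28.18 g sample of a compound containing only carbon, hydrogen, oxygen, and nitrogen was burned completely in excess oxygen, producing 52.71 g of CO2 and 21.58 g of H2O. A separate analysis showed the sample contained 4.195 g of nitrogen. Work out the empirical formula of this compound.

C8H16N2O3

mol C = 52.71 / 44.01 = 1.198; mass C = 1.198 × 12.01 = 14.38 g
mol H = 2 × (21.58 / 18.02) = 2.395; mass H = 2.395 × 1.008 = 2.414 g
mol N = 4.195 / 14.01 = 0.2994
mass O = 28.18 − (20.99) = 7.187 g → mol O = 0.4492
Divide by the smallest (0.2994 mol N): C 4.000, H 7.999, N 1.000, O 1.500
Scaling by 2: C 8.00, H 16.00, N 2.00, O 3.00 → C8H16N2O3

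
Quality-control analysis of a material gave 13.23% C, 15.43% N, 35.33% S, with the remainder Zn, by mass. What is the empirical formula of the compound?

Assume 100 g: 13.23 g C, 15.43 g N, 35.33 g S, 36.01 g Zn.
C: 13.23 g ÷ 12.01 g/mol = 1.102 mol
N: 15.43 g ÷ 14.01 g/mol = 1.101 mol
S: 35.33 g ÷ 32.07 g/mol = 1.102 mol
Zn: 36.01 g ÷ 65.38 g/mol = 0.5508 mol
Ratios (÷ 0.5508): C 2.000, N 2.000, S 2.000, Zn 1.000
→ C2N2S2Zn

C2N2S2Zn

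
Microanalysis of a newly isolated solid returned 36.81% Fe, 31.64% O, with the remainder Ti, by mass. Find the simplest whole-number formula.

FeO3Ti

Assume 100 g: 36.81 g Fe, 31.64 g O, 31.55 g Ti.
n(Fe) = 36.81/55.85 = 0.6591, n(O) = 31.64/16.00 = 1.978, n(Ti) = 31.55/47.87 = 0.6591
Smallest is Ti at 0.6591 mol; normalising gives Fe 1.000, O 3.000, Ti 1.000
Ratio ≈ 1:3:1, so the empirical formula is FeO3Ti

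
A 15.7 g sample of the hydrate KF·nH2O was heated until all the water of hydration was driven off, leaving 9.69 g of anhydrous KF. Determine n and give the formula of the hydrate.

KF·2H2O

Mass of water lost = 15.7 − 9.69 = 6.01 g → 6.01 / 18.02 = 0.3335 mol H2O
Molar mass of KF = 58.10 g/mol → mol KF = 9.69 / 58.10 = 0.1668
n = 0.3335 / 0.1668 = 2.00 ≈ 2 → KF·2H2O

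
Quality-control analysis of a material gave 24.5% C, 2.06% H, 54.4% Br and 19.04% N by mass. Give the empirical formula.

C3H3BrN2

Assume 100 g: 24.5 g C, 2.06 g H, 54.4 g Br, 19.04 g N.
C: 24.5 g ÷ 12.01 g/mol = 2.04 mol
H: 2.06 g ÷ 1.008 g/mol = 2.044 mol
Br: 54.4 g ÷ 79.90 g/mol = 0.6809 mol
N: 19.04 g ÷ 14.01 g/mol = 1.359 mol
Smallest is Br at 0.6809 mol; normalising gives C 2.996, H 3.002, Br 1.000, N 1.996
Ratio ≈ 3:3:1:2, so the empirical formula is C3H3BrN2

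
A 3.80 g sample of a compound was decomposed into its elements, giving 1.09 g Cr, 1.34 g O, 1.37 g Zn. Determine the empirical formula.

Cr: 1.09 g ÷ 52.00 g/mol = 0.02096 mol
O: 1.34 g ÷ 16.00 g/mol = 0.08375 mol
Zn: 1.37 g ÷ 65.38 g/mol = 0.02095 mol
Ratios (÷ 0.02095): Cr 1.000, O 3.997, Zn 1.000
≈ 1:4:1 → CrO4Zn

CrO4Zn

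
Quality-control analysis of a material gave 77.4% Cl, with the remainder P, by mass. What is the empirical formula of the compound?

Cl3P

Assume 100 g: 77.4 g Cl, 22.6 g P.
n(Cl) = 77.4/35.45 = 2.183, n(P) = 22.6/30.97 = 0.7297
Divide by the smallest (0.7297 mol P): Cl 2.992, P 1.000
→ Cl3P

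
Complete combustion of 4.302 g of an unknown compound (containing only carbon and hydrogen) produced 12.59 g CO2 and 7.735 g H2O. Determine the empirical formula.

mol C = 12.59 / 44.01 = 0.2861; mass C = 0.2861 × 12.01 = 3.436 g
mol H = 2 × (7.735 / 18.02) = 0.8585; mass H = 0.8585 × 1.008 = 0.8654 g
Smallest is C at 0.2861 mol; normalising gives C 1.000, H 3.001
→ CH3

CH3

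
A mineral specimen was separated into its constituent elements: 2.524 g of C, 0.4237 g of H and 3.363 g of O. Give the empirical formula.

C: 2.524 g ÷ 12.01 g/mol = 0.2102 mol
H: 0.4237 g ÷ 1.008 g/mol = 0.4203 mol
O: 3.363 g ÷ 16.00 g/mol = 0.2102 mol
Ratios (÷ 0.2102): C 1.000, H 2.000, O 1.000
≈ 1:2:1 → CH2O

CH2O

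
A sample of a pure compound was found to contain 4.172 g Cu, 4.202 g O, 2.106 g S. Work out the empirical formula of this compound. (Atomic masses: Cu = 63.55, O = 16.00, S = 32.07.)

CuO4S

Cu: 4.172 g ÷ 63.55 g/mol = 0.06565 mol
O: 4.202 g ÷ 16.00 g/mol = 0.2626 mol
S: 2.106 g ÷ 32.07 g/mol = 0.06567 mol
Ratios (÷ 0.06565): Cu 1.000, O 4.000, S 1.000
≈ 1:4:1 → CuO4S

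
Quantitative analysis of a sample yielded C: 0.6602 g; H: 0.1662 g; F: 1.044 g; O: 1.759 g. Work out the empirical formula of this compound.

Moles — C: 0.6602 / 12.01 = 0.05497 mol; H: 0.1662 / 1.008 = 0.1649 mol; F: 1.044 / 19.00 = 0.05495 mol; O: 1.759 / 16.00 = 0.1099 mol
Ratios (÷ 0.05495): C 1.000, H 3.001, F 1.000, O 2.001
Ratio ≈ 1:3:1:2, so the empirical formula is CH3FO2

CH3FO2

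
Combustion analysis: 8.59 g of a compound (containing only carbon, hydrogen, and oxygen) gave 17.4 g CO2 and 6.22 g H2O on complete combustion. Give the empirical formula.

mol C = 17.4 / 44.01 = 0.3954; mass C = 0.3954 × 12.01 = 4.748 g
mol H = 2 × (6.22 / 18.02) = 0.6903; mass H = 0.6903 × 1.008 = 0.6959 g
mass O = 8.59 − (5.444) = 3.146 g → mol O = 0.1966
Smallest is O at 0.1966 mol; normalising gives C 2.011, H 3.511, O 1.000
×2: C 4.02, H 7.02, O 2.00 → C4H7O2

C4H7O2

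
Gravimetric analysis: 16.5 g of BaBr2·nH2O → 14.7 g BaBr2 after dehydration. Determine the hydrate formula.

BaBr2·2H2O

Mass of water lost = 16.5 − 14.7 = 1.8 g → 1.8 / 18.02 = 0.09989 mol H2O
Molar mass of BaBr2 = 297.13 g/mol → mol BaBr2 = 14.7 / 297.13 = 0.04947
n = 0.09989 / 0.04947 = 2.02 ≈ 2 → BaBr2·2H2O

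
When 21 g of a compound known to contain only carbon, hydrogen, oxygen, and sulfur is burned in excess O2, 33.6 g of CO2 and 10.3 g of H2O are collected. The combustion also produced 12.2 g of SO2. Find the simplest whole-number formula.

mol C = 33.6 / 44.01 = 0.7635; mass C = 0.7635 × 12.01 = 9.169 g
mol H = 2 × (10.3 / 18.02) = 1.143; mass H = 1.143 × 1.008 = 1.152 g
mol S = 12.2 / 64.07 = 0.1904; mass S = 6.107 g
mass O = 21 − (16.43) = 4.572 g → mol O = 0.2857
Smallest is S at 0.1904 mol; normalising gives C 4.009, H 6.004, O 1.501, S 1.000
×2: C 8.02, H 12.01, O 3.00, S 2.00 → C8H12O3S2

C8H12O3S2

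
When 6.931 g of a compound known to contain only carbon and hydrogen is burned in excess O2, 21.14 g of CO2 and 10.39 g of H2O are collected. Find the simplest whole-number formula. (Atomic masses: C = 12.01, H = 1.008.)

mol C = 21.14 / 44.01 = 0.4803; mass C = 0.4803 × 12.01 = 5.769 g
mol H = 2 × (10.39 / 18.02) = 1.153; mass H = 1.153 × 1.008 = 1.162 g
Divide by the smallest (0.4803 mol C): C 1.000, H 2.401
×5: C 5.00, H 12.00 → C5H12

C5H12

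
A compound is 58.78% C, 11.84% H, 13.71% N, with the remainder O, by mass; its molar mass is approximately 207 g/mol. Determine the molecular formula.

C10H24N2O2

Assume 100 g: 58.78 g C, 11.84 g H, 13.71 g N, 15.67 g O.
C: 58.78 g ÷ 12.01 g/mol = 4.894 mol
H: 11.84 g ÷ 1.008 g/mol = 11.75 mol
N: 13.71 g ÷ 14.01 g/mol = 0.9786 mol
O: 15.67 g ÷ 16.00 g/mol = 0.9794 mol
Ratios (÷ 0.9786): C 5.001, H 12.003, N 1.000, O 1.001
→ C5H12NO
Empirical-formula mass = 102.16 g/mol
n = 207 / 102.16 = 2.03 ≈ 2
Molecular formula = (C5H12NO)×2 = C10H24N2O2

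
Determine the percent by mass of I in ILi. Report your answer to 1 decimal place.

94.8%

Molar mass = 1(126.90) + 1(6.94) = 133.840 g/mol
Mass of I per mole = 1 × 126.90 = 126.900 g
% I = 126.900 / 133.840 × 100 = 94.8%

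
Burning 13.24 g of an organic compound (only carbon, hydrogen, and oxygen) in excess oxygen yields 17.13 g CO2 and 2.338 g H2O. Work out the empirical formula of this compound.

mol C = 17.13 / 44.01 = 0.3892; mass C = 0.3892 × 12.01 = 4.675 g
mol H = 2 × (2.338 / 18.02) = 0.2595; mass H = 0.2595 × 1.008 = 0.2616 g
mass O = 13.24 − (4.936) = 8.304 g → mol O = 0.5190
Divide by the smallest (0.2595 mol H): C 1.500, H 1.000, O 2.000
×2: C 3.00, H 2.00, O 4.00 → C3H2O4

C3H2O4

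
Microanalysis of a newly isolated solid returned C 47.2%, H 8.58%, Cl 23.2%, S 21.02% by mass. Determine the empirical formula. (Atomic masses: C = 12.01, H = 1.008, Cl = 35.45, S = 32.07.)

C6H13ClS

Assume 100 g: 47.2 g C, 8.58 g H, 23.2 g Cl, 21.02 g S.
C: 47.2 g ÷ 12.01 g/mol = 3.93 mol
H: 8.58 g ÷ 1.008 g/mol = 8.512 mol
Cl: 23.2 g ÷ 35.45 g/mol = 0.6544 mol
S: 21.02 g ÷ 32.07 g/mol = 0.6554 mol
Divide by the smallest (0.6544 mol Cl): C 6.005, H 13.006, Cl 1.000, S 1.002
→ C6H13ClS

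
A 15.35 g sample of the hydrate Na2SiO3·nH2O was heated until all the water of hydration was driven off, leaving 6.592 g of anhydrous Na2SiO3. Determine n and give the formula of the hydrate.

Mass of water lost = 15.35 − 6.592 = 8.758 g → 8.758 / 18.02 = 0.486 mol H2O
Molar mass of Na2SiO3 = 122.07 g/mol → mol Na2SiO3 = 6.592 / 122.07 = 0.054
n = 0.486 / 0.054 = 9.00 ≈ 9 → Na2SiO3·9H2O

Na2SiO3·9H2O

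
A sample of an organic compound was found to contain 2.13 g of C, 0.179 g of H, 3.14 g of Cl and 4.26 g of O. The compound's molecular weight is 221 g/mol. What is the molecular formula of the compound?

C4H4Cl2O6

C: 2.13 g ÷ 12.01 g/mol = 0.1774 mol
H: 0.179 g ÷ 1.008 g/mol = 0.1776 mol
Cl: 3.14 g ÷ 35.45 g/mol = 0.08858 mol
O: 4.26 g ÷ 16.00 g/mol = 0.2662 mol
Divide by the smallest (0.08858 mol Cl): C 2.002, H 2.005, Cl 1.000, O 3.006
→ C2H2ClO3
Empirical-formula mass = 109.49 g/mol
n = 221 / 109.49 = 2.02 ≈ 2
Molecular formula = (C2H2ClO3)×2 = C4H4Cl2O6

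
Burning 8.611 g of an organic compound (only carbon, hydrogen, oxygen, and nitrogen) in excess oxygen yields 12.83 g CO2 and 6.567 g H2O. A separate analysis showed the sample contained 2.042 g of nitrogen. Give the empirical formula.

mol C = 12.83 / 44.01 = 0.2915; mass C = 0.2915 × 12.01 = 3.501 g
mol H = 2 × (6.567 / 18.02) = 0.7289; mass H = 0.7289 × 1.008 = 0.7347 g
mol N = 2.042 / 14.01 = 0.1458
mass O = 8.611 − (6.278) = 2.333 g → mol O = 0.1458
Smallest is N at 0.1458 mol; normalising gives C 2.000, H 5.001, N 1.000, O 1.000
Ratio ≈ 2:5:1:1, so the empirical formula is C2H5NO

C2H5NO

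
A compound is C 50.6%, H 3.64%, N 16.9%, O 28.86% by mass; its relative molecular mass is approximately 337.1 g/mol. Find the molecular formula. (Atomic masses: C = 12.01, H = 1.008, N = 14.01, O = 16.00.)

Assume 100 g: 50.6 g C, 3.64 g H, 16.9 g N, 28.86 g O.
n(C) = 50.6/12.01 = 4.213, n(H) = 3.64/1.008 = 3.611, n(N) = 16.9/14.01 = 1.206, n(O) = 28.86/16.00 = 1.804
Divide by the smallest (1.206 mol N): C 3.493, H 2.994, N 1.000, O 1.495
Scaling by 2: C 6.99, H 5.99, N 2.00, O 2.99 → C7H6N2O3
Empirical-formula mass = 166.14 g/mol
n = 337.1 / 166.14 = 2.03 ≈ 2
Molecular formula = (C7H6N2O3)×2 = C14H12N4O6

C14H12N4O6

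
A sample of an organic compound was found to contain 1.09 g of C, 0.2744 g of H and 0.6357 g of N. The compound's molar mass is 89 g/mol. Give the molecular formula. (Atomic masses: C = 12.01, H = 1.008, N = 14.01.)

C: 1.09 g ÷ 12.01 g/mol = 0.09076 mol
H: 0.2744 g ÷ 1.008 g/mol = 0.2722 mol
N: 0.6357 g ÷ 14.01 g/mol = 0.04537 mol
Ratios (÷ 0.04537): C 2.000, H 5.999, N 1.000
→ C2H6N
Empirical-formula mass = 44.08 g/mol
n = 89 / 44.08 = 2.02 ≈ 2
Molecular formula = (C2H6N)×2 = C4H12N2

C4H12N2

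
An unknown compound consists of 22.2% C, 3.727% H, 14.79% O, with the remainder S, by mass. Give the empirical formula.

C2H4OS2

Assume 100 g: 22.2 g C, 3.727 g H, 14.79 g O, 59.283 g S.
n(C) = 22.2/12.01 = 1.848, n(H) = 3.727/1.008 = 3.697, n(O) = 14.79/16.00 = 0.9244, n(S) = 59.283/32.07 = 1.849
Ratios (÷ 0.9244): C 2.000, H 4.000, O 1.000, S 2.000
→ C2H4OS2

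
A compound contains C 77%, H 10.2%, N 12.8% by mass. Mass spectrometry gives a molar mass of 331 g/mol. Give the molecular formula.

C21H33N3

Assume 100 g: 77 g C, 10.2 g H, 12.8 g N.
n(C) = 77/12.01 = 6.411, n(H) = 10.2/1.008 = 10.12, n(N) = 12.8/14.01 = 0.9136
Ratios (÷ 0.9136): C 7.017, H 11.076, N 1.000
Ratio ≈ 7:11:1, so the empirical formula is C7H11N
Empirical-formula mass = 109.17 g/mol
n = 331 / 109.17 = 3.03 ≈ 3
Molecular formula = (C7H11N)×3 = C21H33N3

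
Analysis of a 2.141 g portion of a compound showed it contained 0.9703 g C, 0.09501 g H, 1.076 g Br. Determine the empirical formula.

Moles — C: 0.9703 / 12.01 = 0.08079 mol; H: 0.09501 / 1.008 = 0.09426 mol; Br: 1.076 / 79.90 = 0.01347 mol
Ratios (÷ 0.01347): C 5.999, H 6.999, Br 1.000
≈ 6:7:1 → C6H7Br

C6H7Br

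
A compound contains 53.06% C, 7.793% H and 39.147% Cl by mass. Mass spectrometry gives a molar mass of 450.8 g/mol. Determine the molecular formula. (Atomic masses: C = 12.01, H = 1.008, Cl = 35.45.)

Assume 100 g: 53.06 g C, 7.793 g H, 39.147 g Cl.
Moles — C: 53.06 / 12.01 = 4.418 mol; H: 7.793 / 1.008 = 7.731 mol; Cl: 39.147 / 35.45 = 1.104 mol
Ratios (÷ 1.104): C 4.001, H 7.001, Cl 1.000
→ C4H7Cl
Empirical-formula mass = 90.55 g/mol
n = 450.8 / 90.55 = 4.98 ≈ 5
Molecular formula = (C4H7Cl)×5 = C20H35Cl5

C20H35Cl5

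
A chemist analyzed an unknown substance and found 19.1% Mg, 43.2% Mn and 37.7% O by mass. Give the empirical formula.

Assume 100 g: 19.1 g Mg, 43.2 g Mn, 37.7 g O.
n(Mg) = 19.1/24.31 = 0.7857, n(Mn) = 43.2/54.94 = 0.7863, n(O) = 37.7/16.00 = 2.356
Ratios (÷ 0.7857): Mg 1.000, Mn 1.001, O 2.999
Ratio ≈ 1:1:3, so the empirical formula is MgMnO3

MgMnO3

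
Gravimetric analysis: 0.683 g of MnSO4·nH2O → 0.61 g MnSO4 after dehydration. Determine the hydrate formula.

Mass of water lost = 0.683 − 0.61 = 0.073 g → 0.073 / 18.02 = 0.004051 mol H2O
Molar mass of MnSO4 = 151.01 g/mol → mol MnSO4 = 0.61 / 151.01 = 0.004039
n = 0.004051 / 0.004039 = 1.00 ≈ 1 → MnSO4·H2O

MnSO4·H2O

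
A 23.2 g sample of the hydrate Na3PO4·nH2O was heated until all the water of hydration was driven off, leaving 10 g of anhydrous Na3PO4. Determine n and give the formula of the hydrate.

Na3PO4·12H2O

Mass of water lost = 23.2 − 10 = 13.2 g → 13.2 / 18.02 = 0.7325 mol H2O
Molar mass of Na3PO4 = 163.94 g/mol → mol Na3PO4 = 10 / 163.94 = 0.061
n = 0.7325 / 0.061 = 12.01 ≈ 12 → Na3PO4·12H2O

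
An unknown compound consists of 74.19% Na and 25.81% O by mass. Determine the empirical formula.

Assume 100 g: 74.19 g Na, 25.81 g O.
n(Na) = 74.19/22.99 = 3.227, n(O) = 25.81/16.00 = 1.613
Smallest is O at 1.613 mol; normalising gives Na 2.000, O 1.000
→ Na2O

Na2O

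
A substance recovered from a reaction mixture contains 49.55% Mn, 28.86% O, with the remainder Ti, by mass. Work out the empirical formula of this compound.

Assume 100 g: 49.55 g Mn, 28.86 g O, 21.59 g Ti.
Moles — Mn: 49.55 / 54.94 = 0.9019 mol; O: 28.86 / 16.00 = 1.804 mol; Ti: 21.59 / 47.87 = 0.451 mol
Ratios (÷ 0.451): Mn 2.000, O 3.999, Ti 1.000
→ Mn2O4Ti

Mn2O4Ti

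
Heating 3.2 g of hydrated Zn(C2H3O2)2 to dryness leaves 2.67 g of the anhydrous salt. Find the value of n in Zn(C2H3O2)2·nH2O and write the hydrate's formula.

Zn(C2H3O2)2·2H2O

Mass of water lost = 3.2 − 2.67 = 0.53 g → 0.53 / 18.02 = 0.02941 mol H2O
Molar mass of Zn(C2H3O2)2 = 183.47 g/mol → mol Zn(C2H3O2)2 = 2.67 / 183.47 = 0.01455
n = 0.02941 / 0.01455 = 2.02 ≈ 2 → Zn(C2H3O2)2·2H2O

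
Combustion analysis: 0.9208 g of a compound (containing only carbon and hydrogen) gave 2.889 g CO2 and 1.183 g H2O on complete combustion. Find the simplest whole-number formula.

CH2

mol C = 2.889 / 44.01 = 0.06564; mass C = 0.06564 × 12.01 = 0.7884 g
mol H = 2 × (1.183 / 18.02) = 0.1313; mass H = 0.1313 × 1.008 = 0.1323 g
Ratios (÷ 0.06564): C 1.000, H 2.000
→ CH2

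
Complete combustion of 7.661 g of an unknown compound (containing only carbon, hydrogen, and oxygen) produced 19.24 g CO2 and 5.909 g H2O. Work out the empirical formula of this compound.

mol C = 19.24 / 44.01 = 0.4372; mass C = 0.4372 × 12.01 = 5.250 g
mol H = 2 × (5.909 / 18.02) = 0.6558; mass H = 0.6558 × 1.008 = 0.6611 g
mass O = 7.661 − (5.912) = 1.749 g → mol O = 0.1093
Divide by the smallest (0.1093 mol O): C 3.998, H 5.998, O 1.000
→ C4H6O

C4H6O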